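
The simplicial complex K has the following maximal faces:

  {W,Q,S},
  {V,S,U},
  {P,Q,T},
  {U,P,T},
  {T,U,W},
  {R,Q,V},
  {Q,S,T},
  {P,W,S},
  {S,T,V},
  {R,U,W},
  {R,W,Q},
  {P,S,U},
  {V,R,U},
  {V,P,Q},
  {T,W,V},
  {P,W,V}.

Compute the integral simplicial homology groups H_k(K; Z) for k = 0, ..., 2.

H_0 ≅ Z,  H_1 ≅ Z^2,  H_2 ≅ Z.

Take the total order P < Q < R < S < T < U < V < W on the vertex set. Then K (dimension 2) consists of the simplices:

  0-simplices (8): P, Q, R, S, T, U, V, W
  1-simplices (24): PQ, PS, PT, PU, PV, PW, QR, QS, QT, QV, QW, RU, RV, RW, ST, SU, SV, SW, TU, TV, TW, UV, UW, VW
  2-simplices (16): PQT, PQV, PSU, PSW, PTU, PVW, QRV, QRW, QST, QSW, RUV, RUW, STV, SUV, TUW, TVW

giving chain groups C_0 ≅ Z^8, C_1 ≅ Z^24, C_2 ≅ Z^16.

∂_1: C_1 → C_0 maps an edge to its endpoints' difference, ∂[p,q] = q − p. For instance
  ∂RU = U − R.
The 8×24 boundary matrix has rank 7 and Smith normal form diag(1,1,1,1,1,1,1).

Boundary ∂_2: C_2 → C_1 sends each 2-simplex [p,q,r] to [q,r] − [p,r] + [p,q]. For instance
  ∂PSU = SU − PU + PS,
  ∂PQT = QT − PT + PQ.
The 24×16 boundary matrix has rank 15 and Smith normal form diag(1,1,1,1,1,1,1,1,1,1,1,1,1,1,1).

Now H_k = ker ∂_k / im ∂_{k+1}, so:

  H_0: rank C_0 − rank ∂_1 = 8 − 7 = 1, and the invariant factors of ∂_1 are all 1, so H_0 ≅ Z.
  H_1: rank ker ∂_1 − rank ∂_2 = (24 − 7) − 15 = 2, and the invariant factors of ∂_2 are all 1, so H_1 ≅ Z^2.
  H_2: rank ker ∂_2 − rank ∂_3 = (16 − 15) − 0 = 1, and there is no ∂_3, so H_2 ≅ Z.

As a check, the Euler characteristic is 8 − 24 + 16 = 0, which agrees with 1 − 2 + 1 = 0.
(K is a triangulation of the torus T^2.)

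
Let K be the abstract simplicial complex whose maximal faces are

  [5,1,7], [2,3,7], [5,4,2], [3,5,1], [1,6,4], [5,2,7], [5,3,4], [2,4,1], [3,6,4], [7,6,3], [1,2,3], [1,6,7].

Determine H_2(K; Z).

Order the vertices as 1 < 2 < 3 < 4 < 5 < 6 < 7. Listing each simplex with vertices in this order, K has dimension 2 with simplices:

  0-simplices (7): [1], [2], [3], [4], [5], [6], [7]
  1-simplices (18): [1,2], [1,3], [1,4], [1,5], [1,6], [1,7], [2,3], [2,4], [2,5], [2,7], [3,4], [3,5], [3,6], [3,7], [4,5], [4,6], [5,7], [6,7]
  2-simplices (12): [1,2,3], [1,2,4], [1,3,5], [1,4,6], [1,5,7], [1,6,7], [2,3,7], [2,4,5], [2,5,7], [3,4,5], [3,4,6], [3,6,7]

Hence C_0 ≅ Z^7, C_1 ≅ Z^18, C_2 ≅ Z^12.

Boundary ∂_1: C_1 → C_0 maps an edge to its endpoints' difference, ∂[p,q] = q − p. For instance
  ∂[4,6] = [6] − [4].
As a 7×18 matrix over Z this has rank 6, with invariant factors (1,1,1,1,1,1).

The boundary map ∂_2: C_2 → C_1 sends each 2-simplex [p,q,r] to [q,r] − [p,r] + [p,q]. For instance
  ∂[3,6,7] = [6,7] − [3,7] + [3,6],
  ∂[2,5,7] = [5,7] − [2,7] + [2,5].
As a 18×12 matrix over Z this has rank 12, with invariant factors (1,1,1,1,1,1,1,1,1,1,1,2).

Now H_k = ker ∂_k / im ∂_{k+1}, so:

  H_2: rank ker ∂_2 − rank ∂_3 = (12 − 12) − 0 = 0, and there is no ∂_3, so H_2 = 0.

(K is a triangulation of the real projective plane RP^2.)

H_2 ≅ 0.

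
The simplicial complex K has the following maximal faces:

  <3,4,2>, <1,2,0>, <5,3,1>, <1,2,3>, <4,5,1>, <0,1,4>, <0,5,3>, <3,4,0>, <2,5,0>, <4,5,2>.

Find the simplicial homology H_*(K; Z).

H_0 = Z,  H_1 = Z/2,  H_2 = 0.

K has 6 vertices, 15 edges, 10 triangles.
rank ∂_0 = 0, rank ∂_1 = 5 ⇒ b_0 = 6 − 0 − 5 = 1; all invariant factors of ∂_1 are 1 so no torsion. So H_0 ≅ Z.
rank ∂_1 = 5, rank ∂_2 = 10 ⇒ b_1 = 15 − 5 − 10 = 0; ∂_2 has invariant factor(s) [2] giving torsion. So H_1 ≅ Z/2.
rank ∂_2 = 10, rank ∂_3 = 0 ⇒ b_2 = 10 − 10 − 0 = 0. So H_2 ≅ 0.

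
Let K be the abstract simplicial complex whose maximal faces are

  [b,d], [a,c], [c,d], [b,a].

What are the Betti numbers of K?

b_0 = 1, b_1 = 1.

K has 4 vertices, 4 edges.
rank ∂_0 = 0, rank ∂_1 = 3 ⇒ b_0 = 4 − 0 − 3 = 1; all invariant factors of ∂_1 are 1 so no torsion. So H_0 = Z.
rank ∂_1 = 3, rank ∂_2 = 0 ⇒ b_1 = 4 − 3 − 0 = 1. So H_1 = Z.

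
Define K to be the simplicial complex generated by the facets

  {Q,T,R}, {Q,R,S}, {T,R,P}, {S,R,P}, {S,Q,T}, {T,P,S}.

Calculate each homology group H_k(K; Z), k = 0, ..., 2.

K has 5 vertices, 9 edges, 6 triangles.
rank ∂_0 = 0, rank ∂_1 = 4 ⇒ b_0 = 5 − 0 − 4 = 1; all invariant factors of ∂_1 are 1 so no torsion. So H_0 ≅ Z.
rank ∂_1 = 4, rank ∂_2 = 5 ⇒ b_1 = 9 − 4 − 5 = 0; all invariant factors of ∂_2 are 1 so no torsion. So H_1 ≅ 0.
rank ∂_2 = 5, rank ∂_3 = 0 ⇒ b_2 = 6 − 5 − 0 = 1. So H_2 ≅ Z.

H_0 ≅ Z,  H_1 = 0,  H_2 ≅ Z.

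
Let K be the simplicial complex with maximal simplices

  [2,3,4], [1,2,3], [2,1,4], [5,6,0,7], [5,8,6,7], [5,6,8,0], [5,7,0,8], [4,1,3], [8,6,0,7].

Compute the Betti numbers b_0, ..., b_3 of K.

b_0 = 2, b_1 = 0, b_2 = 1, b_3 = 1.

Order the vertices as 0 < 1 < 2 < 3 < 4 < 5 < 6 < 7 < 8. Listing each simplex with vertices in this order, K has dimension 3 with simplices:

  0-simplices (9): [0], [1], [2], [3], [4], [5], [6], [7], [8]
  1-simplices (16): [0,5], [0,6], [0,7], [0,8], [1,2], [1,3], [1,4], [2,3], [2,4], [3,4], [5,6], [5,7], [5,8], [6,7], [6,8], [7,8]
  2-simplices (14): [0,5,6], [0,5,7], [0,5,8], [0,6,7], [0,6,8], [0,7,8], [1,2,3], [1,2,4], [1,3,4], [2,3,4], [5,6,7], [5,6,8], [5,7,8], [6,7,8]
  3-simplices (5): [0,5,6,7], [0,5,6,8], [0,5,7,8], [0,6,7,8], [5,6,7,8]

giving chain groups C_0 ≅ Z^9, C_1 ≅ Z^16, C_2 ≅ Z^14, C_3 ≅ Z^5.

The boundary map ∂_1: C_1 → C_0 maps an edge to its endpoints' difference, ∂[p,q] = q − p. For instance
  ∂[5,7] = [7] − [5].
The resulting 9×16 matrix has rank 7, and its Smith normal form has invariant factors (1,1,1,1,1,1,1).

The boundary map ∂_2: C_2 → C_1 acts by ∂[p,q,r] = [q,r] − [p,r] + [p,q]. For instance
  ∂[1,2,3] = [2,3] − [1,3] + [1,2],
  ∂[0,5,6] = [5,6] − [0,6] + [0,5].
The resulting 16×14 matrix has rank 9, and its Smith normal form has invariant factors (1,1,1,1,1,1,1,1,1).

∂_3: C_3 → C_2 sends each 3-simplex σ to the alternating sum Σ_i (−1)^i (σ with its i-th vertex removed). For instance
  ∂[5,6,7,8] = [6,7,8] − [5,7,8] + [5,6,8] − [5,6,7],
  ∂[0,5,7,8] = [5,7,8] − [0,7,8] + [0,5,8] − [0,5,7].
As a 14×5 matrix over Z this has rank 4, with invariant factors (1,1,1,1).

From H_k ≅ ker(∂_k) / im(∂_{k+1}) we obtain:

  H_0: rank C_0 − rank ∂_1 = 9 − 7 = 2, and the invariant factors of ∂_1 are all 1, so H_0 = Z^2.
  H_1: rank ker ∂_1 − rank ∂_2 = (16 − 7) − 9 = 0, and the invariant factors of ∂_2 are all 1, so H_1 = 0.
  H_2: rank ker ∂_2 − rank ∂_3 = (14 − 9) − 4 = 1, and the invariant factors of ∂_3 are all 1, so H_2 = Z.
  H_3: rank ker ∂_3 − rank ∂_4 = (5 − 4) − 0 = 1, and there is no ∂_4, so H_3 = Z.

As a check, the Euler characteristic is 9 − 16 + 14 − 5 = 2, which agrees with 2 − 0 + 1 − 1 = 2.

Hence the Betti numbers are b_0 = 2, b_1 = 0, b_2 = 1, b_3 = 1.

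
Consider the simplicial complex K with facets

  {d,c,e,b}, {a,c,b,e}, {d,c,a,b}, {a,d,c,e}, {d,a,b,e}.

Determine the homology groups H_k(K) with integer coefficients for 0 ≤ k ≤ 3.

H_0 ≅ Z,  H_1 = 0,  H_2 = 0,  H_3 ≅ Z.

We work with the vertex ordering a < b < c < d < e. The simplices of K, each written with vertices in increasing order, are:

  0-simplices (5): a, b, c, d, e
  1-simplices (10): ab, ac, ad, ae, bc, bd, be, cd, ce, de
  2-simplices (10): abc, abd, abe, acd, ace, ade, bcd, bce, bde, cde
  3-simplices (5): abcd, abce, abde, acde, bcde

so the chain groups are C_0 ≅ Z^5, C_1 ≅ Z^10, C_2 ≅ Z^10, C_3 ≅ Z^5.

Boundary ∂_1: C_1 → C_0 is given by ∂[p,q] = [q] − [p]. For instance
  ∂bd = d − b.
The resulting 5×10 matrix has rank 4, and its Smith normal form has invariant factors (1,1,1,1).

The boundary map ∂_2: C_2 → C_1 acts by ∂[p,q,r] = [q,r] − [p,r] + [p,q]. For instance
  ∂bcd = cd − bd + bc,
  ∂abd = bd − ad + ab.
This gives a 10×10 integer matrix of rank 6; reducing to Smith normal form yields diagonal entries (1,1,1,1,1,1).

∂_3: C_3 → C_2 sends each 3-simplex σ to the alternating sum Σ_i (−1)^i (σ with its i-th vertex removed). For instance
  ∂abce = bce − ace + abe − abc,
  ∂abcd = bcd − acd + abd − abc.
The resulting 10×5 matrix has rank 4, and its Smith normal form has invariant factors (1,1,1,1).

Reading off H_k = ker ∂_k / im ∂_{k+1}:

  H_0: rank C_0 − rank ∂_1 = 5 − 4 = 1, and the invariant factors of ∂_1 are all 1, so H_0 ≅ Z.
  H_1: rank ker ∂_1 − rank ∂_2 = (10 − 4) − 6 = 0, and the invariant factors of ∂_2 are all 1, so H_1 ≅ 0.
  H_2: rank ker ∂_2 − rank ∂_3 = (10 − 6) − 4 = 0, and the invariant factors of ∂_3 are all 1, so H_2 ≅ 0.
  H_3: rank ker ∂_3 − rank ∂_4 = (5 − 4) − 0 = 1, and there is no ∂_4, so H_3 ≅ Z.

(K is a triangulation of the 3-sphere S^3.)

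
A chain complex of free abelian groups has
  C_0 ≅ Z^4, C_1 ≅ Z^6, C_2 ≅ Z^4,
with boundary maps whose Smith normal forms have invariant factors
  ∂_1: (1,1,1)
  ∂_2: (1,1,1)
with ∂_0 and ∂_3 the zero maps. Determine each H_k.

H_0 = Z,  H_1 = 0,  H_2 = Z.

H_0: b_0 = 4 − 0 − 3 = 1; torsion from ∂_1 factors > 1: none. So H_0 = Z.
H_1: b_1 = 6 − 3 − 3 = 0; torsion from ∂_2 factors > 1: none. So H_1 = 0.
H_2: b_2 = 4 − 3 − 0 = 1; torsion from ∂_3 factors > 1: none. So H_2 = Z.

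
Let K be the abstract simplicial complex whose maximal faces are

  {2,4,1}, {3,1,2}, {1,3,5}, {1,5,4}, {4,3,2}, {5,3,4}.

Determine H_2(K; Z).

H_2 ≅ Z.

Take the total order 1 < 2 < 3 < 4 < 5 on the vertex set. Then K (dimension 2) consists of the simplices:

  0-simplices (5): [1], [2], [3], [4], [5]
  1-simplices (9): [1,2], [1,3], [1,4], [1,5], [2,3], [2,4], [3,4], [3,5], [4,5]
  2-simplices (6): [1,2,3], [1,2,4], [1,3,5], [1,4,5], [2,3,4], [3,4,5]

so the chain groups are C_0 ≅ Z^5, C_1 ≅ Z^9, C_2 ≅ Z^6.

Boundary ∂_1: C_1 → C_0 sends each edge [p,q] (with p < q) to q − p.
The 5×9 boundary matrix has rank 4 and Smith normal form diag(1,1,1,1).

The boundary map ∂_2: C_2 → C_1 maps a triangle to the signed sum of its edges. For instance
  ∂[3,4,5] = [4,5] − [3,5] + [3,4],
  ∂[1,3,5] = [3,5] − [1,5] + [1,3].
This gives a 9×6 integer matrix of rank 5; reducing to Smith normal form yields diagonal entries (1,1,1,1,1).

Reading off H_k = ker ∂_k / im ∂_{k+1}:

  H_2: rank ker ∂_2 − rank ∂_3 = (6 − 5) − 0 = 1, and there is no ∂_3, so H_2 ≅ Z.

(K is a triangulation of the 2-sphere S^2.)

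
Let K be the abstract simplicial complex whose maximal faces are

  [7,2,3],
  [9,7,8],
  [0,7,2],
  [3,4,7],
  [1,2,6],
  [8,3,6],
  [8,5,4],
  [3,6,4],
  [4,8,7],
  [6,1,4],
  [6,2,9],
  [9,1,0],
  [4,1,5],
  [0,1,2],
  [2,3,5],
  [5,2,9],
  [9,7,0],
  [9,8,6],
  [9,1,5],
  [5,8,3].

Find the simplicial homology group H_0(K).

We work with the vertex ordering 0 < 1 < 2 < 3 < 4 < 5 < 6 < 7 < 8 < 9. The simplices of K, each written with vertices in increasing order, are:

  0-simplices (10): [0], [1], [2], [3], [4], [5], [6], [7], [8], [9]
  1-simplices (30): (30 of them)
  2-simplices (20): (20 of them)

giving chain groups C_0 ≅ Z^10, C_1 ≅ Z^30, C_2 ≅ Z^20.

Boundary ∂_1: C_1 → C_0 maps an edge to its endpoints' difference, ∂[p,q] = q − p.
The resulting 10×30 matrix has rank 9, and its Smith normal form has invariant factors (1,1,1,1,1,1,1,1,1).

∂_2: C_2 → C_1 acts by ∂[p,q,r] = [q,r] − [p,r] + [p,q]. For instance
  ∂[7,8,9] = [8,9] − [7,9] + [7,8],
  ∂[0,1,2] = [1,2] − [0,2] + [0,1].
This gives a 30×20 integer matrix of rank 20; reducing to Smith normal form yields diagonal entries (1,1,1,1,1,1,1,1,1,1,1,1,1,1,1,1,1,1,1,2).

Computing H_k = (kernel of ∂_k) / (image of ∂_{k+1}):

  H_0: rank C_0 − rank ∂_1 = 10 − 9 = 1, and the invariant factors of ∂_1 are all 1, so H_0 ≅ Z.

(K is a triangulation of the Klein bottle.)

H_0 ≅ Z.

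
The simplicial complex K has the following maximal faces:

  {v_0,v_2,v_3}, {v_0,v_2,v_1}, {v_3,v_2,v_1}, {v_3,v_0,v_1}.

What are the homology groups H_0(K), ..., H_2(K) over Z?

Fix the vertex order v_0 < v_1 < v_2 < v_3 and write every simplex with vertices in increasing order. Then dim K = 2 and the simplices of K are:

  0-simplices (4): [v_0], [v_1], [v_2], [v_3]
  1-simplices (6): [v_0,v_1], [v_0,v_2], [v_0,v_3], [v_1,v_2], [v_1,v_3], [v_2,v_3]
  2-simplices (4): [v_0,v_1,v_2], [v_0,v_1,v_3], [v_0,v_2,v_3], [v_1,v_2,v_3]

Hence C_0 ≅ Z^4, C_1 ≅ Z^6, C_2 ≅ Z^4.

Boundary ∂_1: C_1 → C_0 is given by ∂[p,q] = [q] − [p]. For instance
  ∂[v_0,v_3] = [v_3] − [v_0].
The resulting 4×6 matrix has rank 3, and its Smith normal form has invariant factors (1,1,1).

Boundary ∂_2: C_2 → C_1 sends each 2-simplex [p,q,r] to [q,r] − [p,r] + [p,q]. For instance
  ∂[v_1,v_2,v_3] = [v_2,v_3] − [v_1,v_3] + [v_1,v_2],
  ∂[v_0,v_1,v_2] = [v_1,v_2] − [v_0,v_2] + [v_0,v_1].
The 6×4 boundary matrix has rank 3 and Smith normal form diag(1,1,1).

From H_k ≅ ker(∂_k) / im(∂_{k+1}) we obtain:

  H_0: rank C_0 − rank ∂_1 = 4 − 3 = 1, and the invariant factors of ∂_1 are all 1, so H_0 = Z.
  H_1: rank ker ∂_1 − rank ∂_2 = (6 − 3) − 3 = 0, and the invariant factors of ∂_2 are all 1, so H_1 = 0.
  H_2: rank ker ∂_2 − rank ∂_3 = (4 − 3) − 0 = 1, and there is no ∂_3, so H_2 = Z.

H_0 = Z,  H_1 = 0,  H_2 = Z.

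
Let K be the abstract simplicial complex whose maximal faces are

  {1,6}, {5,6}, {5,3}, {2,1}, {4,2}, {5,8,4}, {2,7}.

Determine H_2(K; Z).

We work with the vertex ordering 1 < 2 < 3 < 4 < 5 < 6 < 7 < 8. The simplices of K, each written with vertices in increasing order, are:

  0-simplices (8): [1], [2], [3], [4], [5], [6], [7], [8]
  1-simplices (9): [1,2], [1,6], [2,4], [2,7], [3,5], [4,5], [4,8], [5,6], [5,8]
  2-simplices (1): [4,5,8]

giving chain groups C_0 ≅ Z^8, C_1 ≅ Z^9, C_2 ≅ Z^1.

Boundary ∂_1: C_1 → C_0 sends each edge [p,q] (with p < q) to q − p.
As a 8×9 matrix over Z this has rank 7, with invariant factors (1,1,1,1,1,1,1).

The boundary map ∂_2: C_2 → C_1 acts by ∂[p,q,r] = [q,r] − [p,r] + [p,q]. For instance
  ∂[4,5,8] = [5,8] − [4,8] + [4,5].
The 9×1 boundary matrix has rank 1 and Smith normal form diag(1).

Reading off H_k = ker ∂_k / im ∂_{k+1}:

  H_2: rank ker ∂_2 − rank ∂_3 = (1 − 1) − 0 = 0, and there is no ∂_3, so H_2 ≅ 0.

H_2 ≅ 0.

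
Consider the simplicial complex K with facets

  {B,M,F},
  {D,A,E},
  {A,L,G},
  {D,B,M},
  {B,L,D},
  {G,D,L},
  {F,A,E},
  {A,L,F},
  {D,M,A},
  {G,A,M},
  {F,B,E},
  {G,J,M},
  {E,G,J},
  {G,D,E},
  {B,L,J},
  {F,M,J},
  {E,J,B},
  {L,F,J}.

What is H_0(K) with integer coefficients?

Order the vertices as A < B < D < E < F < G < J < L < M. Listing each simplex with vertices in this order, K has dimension 2 with simplices:

  0-simplices (9): A, B, D, E, F, G, J, L, M
  1-simplices (27): AD, AE, AF, AG, AL, AM, BD, BE, BF, BJ, BL, BM, DE, DG, DL, DM, EF, EG, EJ, FJ, FL, FM, GJ, GL, GM, JL, JM
  2-simplices (18): ADE, ADM, AEF, AFL, AGL, AGM, BDL, BDM, BEF, BEJ, BFM, BJL, DEG, DGL, EGJ, FJL, FJM, GJM

giving chain groups C_0 ≅ Z^9, C_1 ≅ Z^27, C_2 ≅ Z^18.

∂_1: C_1 → C_0 sends each edge [p,q] (with p < q) to q − p. For instance
  ∂AF = F − A.
This gives a 9×27 integer matrix of rank 8; reducing to Smith normal form yields diagonal entries (1,1,1,1,1,1,1,1).

∂_2: C_2 → C_1 sends each 2-simplex [p,q,r] to [q,r] − [p,r] + [p,q]. For instance
  ∂BDL = DL − BL + BD,
  ∂BJL = JL − BL + BJ.
The resulting 27×18 matrix has rank 18, and its Smith normal form has invariant factors (1,1,1,1,1,1,1,1,1,1,1,1,1,1,1,1,1,2).

Computing H_k = (kernel of ∂_k) / (image of ∂_{k+1}):

  H_0: rank C_0 − rank ∂_1 = 9 − 8 = 1, and the invariant factors of ∂_1 are all 1, so H_0 ≅ Z.

H_0 ≅ Z.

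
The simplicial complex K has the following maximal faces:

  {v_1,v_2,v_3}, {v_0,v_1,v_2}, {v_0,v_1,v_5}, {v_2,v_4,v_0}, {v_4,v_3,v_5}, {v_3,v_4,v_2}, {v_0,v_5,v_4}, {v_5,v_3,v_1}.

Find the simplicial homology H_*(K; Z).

Order the vertices as v_0 < v_1 < v_2 < v_3 < v_4 < v_5. Listing each simplex with vertices in this order, K has dimension 2 with simplices:

  0-simplices (6): [v_0], [v_1], [v_2], [v_3], [v_4], [v_5]
  1-simplices (12): [v_0,v_1], [v_0,v_2], [v_0,v_4], [v_0,v_5], [v_1,v_2], [v_1,v_3], [v_1,v_5], [v_2,v_3], [v_2,v_4], [v_3,v_4], [v_3,v_5], [v_4,v_5]
  2-simplices (8): [v_0,v_1,v_2], [v_0,v_1,v_5], [v_0,v_2,v_4], [v_0,v_4,v_5], [v_1,v_2,v_3], [v_1,v_3,v_5], [v_2,v_3,v_4], [v_3,v_4,v_5]

giving chain groups C_0 ≅ Z^6, C_1 ≅ Z^12, C_2 ≅ Z^8.

The boundary map ∂_1: C_1 → C_0 maps an edge to its endpoints' difference, ∂[p,q] = q − p.
As a 6×12 matrix over Z this has rank 5, with invariant factors (1,1,1,1,1).

The boundary map ∂_2: C_2 → C_1 maps a triangle to the signed sum of its edges. For instance
  ∂[v_1,v_3,v_5] = [v_3,v_5] − [v_1,v_5] + [v_1,v_3],
  ∂[v_0,v_1,v_2] = [v_1,v_2] − [v_0,v_2] + [v_0,v_1].
As a 12×8 matrix over Z this has rank 7, with invariant factors (1,1,1,1,1,1,1).

Computing H_k = (kernel of ∂_k) / (image of ∂_{k+1}):

  H_0: rank C_0 − rank ∂_1 = 6 − 5 = 1, and the invariant factors of ∂_1 are all 1, so H_0 ≅ Z.
  H_1: rank ker ∂_1 − rank ∂_2 = (12 − 5) − 7 = 0, and the invariant factors of ∂_2 are all 1, so H_1 ≅ 0.
  H_2: rank ker ∂_2 − rank ∂_3 = (8 − 7) − 0 = 1, and there is no ∂_3, so H_2 ≅ Z.

(K is a triangulation of the 2-sphere S^2.)

H_0 ≅ Z,  H_1 = 0,  H_2 ≅ Z.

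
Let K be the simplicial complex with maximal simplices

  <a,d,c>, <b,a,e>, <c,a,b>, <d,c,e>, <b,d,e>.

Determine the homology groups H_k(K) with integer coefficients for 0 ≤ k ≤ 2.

We work with the vertex ordering a < b < c < d < e. The simplices of K, each written with vertices in increasing order, are:

  0-simplices (5): a, b, c, d, e
  1-simplices (10): ab, ac, ad, ae, bc, bd, be, cd, ce, de
  2-simplices (5): abc, abe, acd, bde, cde

Hence C_0 ≅ Z^5, C_1 ≅ Z^10, C_2 ≅ Z^5.

∂_1: C_1 → C_0 is given by ∂[p,q] = [q] − [p]. For instance
  ∂ce = e − c.
The resulting 5×10 matrix has rank 4, and its Smith normal form has invariant factors (1,1,1,1).

The boundary map ∂_2: C_2 → C_1 maps a triangle to the signed sum of its edges. For instance
  ∂abc = bc − ac + ab,
  ∂acd = cd − ad + ac.
The 10×5 boundary matrix has rank 5 and Smith normal form diag(1,1,1,1,1).

Computing H_k = (kernel of ∂_k) / (image of ∂_{k+1}):

  H_0: rank C_0 − rank ∂_1 = 5 − 4 = 1, and the invariant factors of ∂_1 are all 1, so H_0 ≅ Z.
  H_1: rank ker ∂_1 − rank ∂_2 = (10 − 4) − 5 = 1, and the invariant factors of ∂_2 are all 1, so H_1 ≅ Z.
  H_2: rank ker ∂_2 − rank ∂_3 = (5 − 5) − 0 = 0, and there is no ∂_3, so H_2 ≅ 0.

As a check, the Euler characteristic is 5 − 10 + 5 = 0, which agrees with 1 − 1 + 0 = 0.

H_0 = Z,  H_1 = Z,  H_2 = 0.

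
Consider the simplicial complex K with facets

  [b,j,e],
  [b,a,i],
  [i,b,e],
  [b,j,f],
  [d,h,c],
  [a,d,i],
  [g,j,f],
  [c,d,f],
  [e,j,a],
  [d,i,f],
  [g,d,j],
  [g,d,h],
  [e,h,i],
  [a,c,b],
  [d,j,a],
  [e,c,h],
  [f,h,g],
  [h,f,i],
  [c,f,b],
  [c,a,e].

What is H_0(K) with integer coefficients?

H_0 = Z.

Take the total order a < b < c < d < e < f < g < h < i < j on the vertex set. Then K (dimension 2) consists of the simplices:

  0-simplices (10): a, b, c, d, e, f, g, h, i, j
  1-simplices (30): ab, ac, ad, ae, ai, aj, bc, be, bf, bi, bj, cd, ce, cf, ch, df, dg, dh, di, dj, eh, ei, ej, fg, fh, fi, fj, gh, gj, hi
  2-simplices (20): abc, abi, ace, adi, adj, aej, bcf, bei, bej, bfj, cdf, cdh, ceh, dfi, dgh, dgj, ehi, fgh, fgj, fhi

so the chain groups are C_0 ≅ Z^10, C_1 ≅ Z^30, C_2 ≅ Z^20.

The boundary map ∂_1: C_1 → C_0 maps an edge to its endpoints' difference, ∂[p,q] = q − p.
The resulting 10×30 matrix has rank 9, and its Smith normal form has invariant factors (1,1,1,1,1,1,1,1,1).

∂_2: C_2 → C_1 maps a triangle to the signed sum of its edges. For instance
  ∂adi = di − ai + ad,
  ∂bfj = fj − bj + bf.
The resulting 30×20 matrix has rank 20, and its Smith normal form has invariant factors (1,1,1,1,1,1,1,1,1,1,1,1,1,1,1,1,1,1,1,2).

Reading off H_k = ker ∂_k / im ∂_{k+1}:

  H_0: rank C_0 − rank ∂_1 = 10 − 9 = 1, and the invariant factors of ∂_1 are all 1, so H_0 ≅ Z.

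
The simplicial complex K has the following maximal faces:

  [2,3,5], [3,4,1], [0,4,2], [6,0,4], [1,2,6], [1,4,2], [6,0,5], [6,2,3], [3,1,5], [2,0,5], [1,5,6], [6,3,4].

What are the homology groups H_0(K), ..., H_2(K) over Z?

K has 7 vertices, 18 edges, 12 triangles.
rank ∂_0 = 0, rank ∂_1 = 6 ⇒ b_0 = 7 − 0 − 6 = 1; all invariant factors of ∂_1 are 1 so no torsion. So H_0 ≅ Z.
rank ∂_1 = 6, rank ∂_2 = 12 ⇒ b_1 = 18 − 6 − 12 = 0; ∂_2 has invariant factor(s) [2] giving torsion. So H_1 ≅ Z/2.
rank ∂_2 = 12, rank ∂_3 = 0 ⇒ b_2 = 12 − 12 − 0 = 0. So H_2 ≅ 0.

H_0 = Z,  H_1 = Z/2,  H_2 = 0.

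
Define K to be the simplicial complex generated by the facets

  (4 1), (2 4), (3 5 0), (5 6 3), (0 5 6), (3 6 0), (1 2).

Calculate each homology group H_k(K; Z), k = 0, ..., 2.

Order the vertices as 0 < 1 < 2 < 3 < 4 < 5 < 6. Listing each simplex with vertices in this order, K has dimension 2 with simplices:

  0-simplices (7): [0], [1], [2], [3], [4], [5], [6]
  1-simplices (9): [0,3], [0,5], [0,6], [1,2], [1,4], [2,4], [3,5], [3,6], [5,6]
  2-simplices (4): [0,3,5], [0,3,6], [0,5,6], [3,5,6]

giving chain groups C_0 ≅ Z^7, C_1 ≅ Z^9, C_2 ≅ Z^4.

The boundary map ∂_1: C_1 → C_0 sends each edge [p,q] (with p < q) to q − p. For instance
  ∂[1,4] = [4] − [1].
This gives a 7×9 integer matrix of rank 5; reducing to Smith normal form yields diagonal entries (1,1,1,1,1).

∂_2: C_2 → C_1 acts by ∂[p,q,r] = [q,r] − [p,r] + [p,q]. For instance
  ∂[0,3,5] = [3,5] − [0,5] + [0,3],
  ∂[0,3,6] = [3,6] − [0,6] + [0,3].
As a 9×4 matrix over Z this has rank 3, with invariant factors (1,1,1).

Now H_k = ker ∂_k / im ∂_{k+1}, so:

  H_0: rank C_0 − rank ∂_1 = 7 − 5 = 2, and the invariant factors of ∂_1 are all 1, so H_0 = Z^2.
  H_1: rank ker ∂_1 − rank ∂_2 = (9 − 5) − 3 = 1, and the invariant factors of ∂_2 are all 1, so H_1 = Z.
  H_2: rank ker ∂_2 − rank ∂_3 = (4 − 3) − 0 = 1, and there is no ∂_3, so H_2 = Z.

H_0 ≅ Z^2,  H_1 ≅ Z,  H_2 ≅ Z.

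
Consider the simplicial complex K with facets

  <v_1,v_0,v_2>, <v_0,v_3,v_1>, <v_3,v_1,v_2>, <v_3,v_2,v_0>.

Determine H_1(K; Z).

H_1 ≅ 0.

We work with the vertex ordering v_0 < v_1 < v_2 < v_3. The simplices of K, each written with vertices in increasing order, are:

  0-simplices (4): [v_0], [v_1], [v_2], [v_3]
  1-simplices (6): [v_0,v_1], [v_0,v_2], [v_0,v_3], [v_1,v_2], [v_1,v_3], [v_2,v_3]
  2-simplices (4): [v_0,v_1,v_2], [v_0,v_1,v_3], [v_0,v_2,v_3], [v_1,v_2,v_3]

giving chain groups C_0 ≅ Z^4, C_1 ≅ Z^6, C_2 ≅ Z^4.

∂_1: C_1 → C_0 maps an edge to its endpoints' difference, ∂[p,q] = q − p. For instance
  ∂[v_1,v_3] = [v_3] − [v_1].
The resulting 4×6 matrix has rank 3, and its Smith normal form has invariant factors (1,1,1).

∂_2: C_2 → C_1 acts by ∂[p,q,r] = [q,r] − [p,r] + [p,q]. For instance
  ∂[v_0,v_2,v_3] = [v_2,v_3] − [v_0,v_3] + [v_0,v_2],
  ∂[v_0,v_1,v_2] = [v_1,v_2] − [v_0,v_2] + [v_0,v_1].
As a 6×4 matrix over Z this has rank 3, with invariant factors (1,1,1).

Now H_k = ker ∂_k / im ∂_{k+1}, so:

  H_1: rank ker ∂_1 − rank ∂_2 = (6 − 3) − 3 = 0, and the invariant factors of ∂_2 are all 1, so H_1 = 0.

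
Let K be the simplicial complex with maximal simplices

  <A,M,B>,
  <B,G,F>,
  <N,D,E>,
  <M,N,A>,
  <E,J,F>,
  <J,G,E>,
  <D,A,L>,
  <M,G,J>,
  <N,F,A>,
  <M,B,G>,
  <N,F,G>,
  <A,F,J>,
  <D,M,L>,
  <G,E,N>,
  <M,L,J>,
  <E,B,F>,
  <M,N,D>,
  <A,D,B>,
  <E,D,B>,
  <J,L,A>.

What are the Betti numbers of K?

b_0 = 1, b_1 = 1, b_2 = 0.

Take the total order A < B < D < E < F < G < J < L < M < N on the vertex set. Then K (dimension 2) consists of the simplices:

  0-simplices (10): A, B, D, E, F, G, J, L, M, N
  1-simplices (30): AB, AD, AF, AJ, AL, AM, AN, BD, BE, BF, BG, BM, DE, DL, DM, DN, EF, EG, EJ, EN, FG, FJ, FN, GJ, GM, GN, JL, JM, LM, MN
  2-simplices (20): ABD, ABM, ADL, AFJ, AFN, AJL, AMN, BDE, BEF, BFG, BGM, DEN, DLM, DMN, EFJ, EGJ, EGN, FGN, GJM, JLM

Hence C_0 ≅ Z^10, C_1 ≅ Z^30, C_2 ≅ Z^20.

∂_1: C_1 → C_0 is given by ∂[p,q] = [q] − [p]. For instance
  ∂FN = N − F.
The resulting 10×30 matrix has rank 9, and its Smith normal form has invariant factors (1,1,1,1,1,1,1,1,1).

∂_2: C_2 → C_1 sends each 2-simplex [p,q,r] to [q,r] − [p,r] + [p,q]. For instance
  ∂BEF = EF − BF + BE,
  ∂ABM = BM − AM + AB.
The 30×20 boundary matrix has rank 20 and Smith normal form diag(1,1,1,1,1,1,1,1,1,1,1,1,1,1,1,1,1,1,1,2).

From H_k ≅ ker(∂_k) / im(∂_{k+1}) we obtain:

  H_0: rank C_0 − rank ∂_1 = 10 − 9 = 1, and the invariant factors of ∂_1 are all 1, so H_0 ≅ Z.
  H_1: rank ker ∂_1 − rank ∂_2 = (30 − 9) − 20 = 1, and ∂_2 has invariant factor 2 > 1, so H_1 ≅ Z × Z/2.
  H_2: rank ker ∂_2 − rank ∂_3 = (20 − 20) − 0 = 0, and there is no ∂_3, so H_2 ≅ 0.

As a check, the Euler characteristic is 10 − 30 + 20 = 0, which agrees with 1 − 1 + 0 = 0.

Hence the Betti numbers are b_0 = 1, b_1 = 1, b_2 = 0.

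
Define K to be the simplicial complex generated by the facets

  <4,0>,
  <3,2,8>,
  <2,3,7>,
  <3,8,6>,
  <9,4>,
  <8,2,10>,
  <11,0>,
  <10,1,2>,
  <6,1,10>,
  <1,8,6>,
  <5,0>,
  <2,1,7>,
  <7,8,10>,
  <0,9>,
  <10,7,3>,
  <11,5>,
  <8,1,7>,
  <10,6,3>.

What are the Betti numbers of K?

b_0 = 2, b_1 = 2, b_2 = 0.

K has 12 vertices, 24 edges, 12 triangles.
rank ∂_0 = 0, rank ∂_1 = 10 ⇒ b_0 = 12 − 0 − 10 = 2; all invariant factors of ∂_1 are 1 so no torsion. So H_0 ≅ Z^2.
rank ∂_1 = 10, rank ∂_2 = 12 ⇒ b_1 = 24 − 10 − 12 = 2; ∂_2 has invariant factor(s) [2] giving torsion. So H_1 ≅ Z^2 ⊕ Z/2.
rank ∂_2 = 12, rank ∂_3 = 0 ⇒ b_2 = 12 − 12 − 0 = 0. So H_2 ≅ 0.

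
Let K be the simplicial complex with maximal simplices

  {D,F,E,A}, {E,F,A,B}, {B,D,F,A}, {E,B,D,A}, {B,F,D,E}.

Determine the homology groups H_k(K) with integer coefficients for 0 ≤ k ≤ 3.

We work with the vertex ordering A < B < D < E < F. The simplices of K, each written with vertices in increasing order, are:

  0-simplices (5): A, B, D, E, F
  1-simplices (10): AB, AD, AE, AF, BD, BE, BF, DE, DF, EF
  2-simplices (10): ABD, ABE, ABF, ADE, ADF, AEF, BDE, BDF, BEF, DEF
  3-simplices (5): ABDE, ABDF, ABEF, ADEF, BDEF

giving chain groups C_0 ≅ Z^5, C_1 ≅ Z^10, C_2 ≅ Z^10, C_3 ≅ Z^5.

The boundary map ∂_1: C_1 → C_0 sends each edge [p,q] (with p < q) to q − p. For instance
  ∂EF = F − E.
The 5×10 boundary matrix has rank 4 and Smith normal form diag(1,1,1,1).

∂_2: C_2 → C_1 sends each 2-simplex [p,q,r] to [q,r] − [p,r] + [p,q]. For instance
  ∂BDE = DE − BE + BD,
  ∂ABE = BE − AE + AB.
The resulting 10×10 matrix has rank 6, and its Smith normal form has invariant factors (1,1,1,1,1,1).

Boundary ∂_3: C_3 → C_2 sends each 3-simplex σ to the alternating sum Σ_i (−1)^i (σ with its i-th vertex removed). For instance
  ∂ABEF = BEF − AEF + ABF − ABE,
  ∂ABDE = BDE − ADE + ABE − ABD.
As a 10×5 matrix over Z this has rank 4, with invariant factors (1,1,1,1).

Now H_k = ker ∂_k / im ∂_{k+1}, so:

  H_0: rank C_0 − rank ∂_1 = 5 − 4 = 1, and the invariant factors of ∂_1 are all 1, so H_0 ≅ Z.
  H_1: rank ker ∂_1 − rank ∂_2 = (10 − 4) − 6 = 0, and the invariant factors of ∂_2 are all 1, so H_1 ≅ 0.
  H_2: rank ker ∂_2 − rank ∂_3 = (10 − 6) − 4 = 0, and the invariant factors of ∂_3 are all 1, so H_2 ≅ 0.
  H_3: rank ker ∂_3 − rank ∂_4 = (5 − 4) − 0 = 1, and there is no ∂_4, so H_3 ≅ Z.

As a check, the Euler characteristic is 5 − 10 + 10 − 5 = 0, which agrees with 1 − 0 + 0 − 1 = 0.

H_0 = Z,  H_1 = 0,  H_2 = 0,  H_3 = Z.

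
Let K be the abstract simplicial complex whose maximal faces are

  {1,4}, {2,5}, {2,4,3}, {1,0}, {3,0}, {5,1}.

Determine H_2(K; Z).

H_2 = 0.

Take the total order 0 < 1 < 2 < 3 < 4 < 5 on the vertex set. Then K (dimension 2) consists of the simplices:

  0-simplices (6): [0], [1], [2], [3], [4], [5]
  1-simplices (8): [0,1], [0,3], [1,4], [1,5], [2,3], [2,4], [2,5], [3,4]
  2-simplices (1): [2,3,4]

so the chain groups are C_0 ≅ Z^6, C_1 ≅ Z^8, C_2 ≅ Z^1.

∂_1: C_1 → C_0 is given by ∂[p,q] = [q] − [p]. For instance
  ∂[0,3] = [3] − [0].
The resulting 6×8 matrix has rank 5, and its Smith normal form has invariant factors (1,1,1,1,1).

∂_2: C_2 → C_1 maps a triangle to the signed sum of its edges. For instance
  ∂[2,3,4] = [3,4] − [2,4] + [2,3].
This gives a 8×1 integer matrix of rank 1; reducing to Smith normal form yields diagonal entries (1).

Reading off H_k = ker ∂_k / im ∂_{k+1}:

  H_2: rank ker ∂_2 − rank ∂_3 = (1 − 1) − 0 = 0, and there is no ∂_3, so H_2 ≅ 0.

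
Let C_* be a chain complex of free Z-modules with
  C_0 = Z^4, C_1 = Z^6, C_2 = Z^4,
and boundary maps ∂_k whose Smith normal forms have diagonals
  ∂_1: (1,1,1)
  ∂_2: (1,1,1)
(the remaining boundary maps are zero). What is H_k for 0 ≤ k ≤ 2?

H_0 ≅ Z,  H_1 = 0,  H_2 ≅ Z.

H_0: b_0 = 4 − 0 − 3 = 1; torsion from ∂_1 factors > 1: none. So H_0 ≅ Z.
H_1: b_1 = 6 − 3 − 3 = 0; torsion from ∂_2 factors > 1: none. So H_1 ≅ 0.
H_2: b_2 = 4 − 3 − 0 = 1; torsion from ∂_3 factors > 1: none. So H_2 ≅ Z.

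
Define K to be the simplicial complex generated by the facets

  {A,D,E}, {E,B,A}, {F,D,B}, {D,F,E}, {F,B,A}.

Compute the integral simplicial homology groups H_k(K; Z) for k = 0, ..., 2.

H_0 ≅ Z,  H_1 ≅ Z,  H_2 = 0.

K has 5 vertices, 10 edges, 5 triangles.
rank ∂_0 = 0, rank ∂_1 = 4 ⇒ b_0 = 5 − 0 − 4 = 1; all invariant factors of ∂_1 are 1 so no torsion. So H_0 ≅ Z.
rank ∂_1 = 4, rank ∂_2 = 5 ⇒ b_1 = 10 − 4 − 5 = 1; all invariant factors of ∂_2 are 1 so no torsion. So H_1 ≅ Z.
rank ∂_2 = 5, rank ∂_3 = 0 ⇒ b_2 = 5 − 5 − 0 = 0. So H_2 ≅ 0.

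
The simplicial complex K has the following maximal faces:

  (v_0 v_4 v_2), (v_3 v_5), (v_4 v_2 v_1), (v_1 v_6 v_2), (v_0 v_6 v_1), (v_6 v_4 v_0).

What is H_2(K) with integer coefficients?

Fix the vertex order v_0 < v_1 < v_2 < v_3 < v_4 < v_5 < v_6 and write every simplex with vertices in increasing order. Then dim K = 2 and the simplices of K are:

  0-simplices (7): [v_0], [v_1], [v_2], [v_3], [v_4], [v_5], [v_6]
  1-simplices (11): [v_0,v_1], [v_0,v_2], [v_0,v_4], [v_0,v_6], [v_1,v_2], [v_1,v_4], [v_1,v_6], [v_2,v_4], [v_2,v_6], [v_3,v_5], [v_4,v_6]
  2-simplices (5): [v_0,v_1,v_6], [v_0,v_2,v_4], [v_0,v_4,v_6], [v_1,v_2,v_4], [v_1,v_2,v_6]

giving chain groups C_0 ≅ Z^7, C_1 ≅ Z^11, C_2 ≅ Z^5.

∂_1: C_1 → C_0 is given by ∂[p,q] = [q] − [p]. For instance
  ∂[v_1,v_2] = [v_2] − [v_1].
As a 7×11 matrix over Z this has rank 5, with invariant factors (1,1,1,1,1).

∂_2: C_2 → C_1 sends each 2-simplex [p,q,r] to [q,r] − [p,r] + [p,q]. For instance
  ∂[v_0,v_1,v_6] = [v_1,v_6] − [v_0,v_6] + [v_0,v_1],
  ∂[v_1,v_2,v_6] = [v_2,v_6] − [v_1,v_6] + [v_1,v_2].
As a 11×5 matrix over Z this has rank 5, with invariant factors (1,1,1,1,1).

Now H_k = ker ∂_k / im ∂_{k+1}, so:

  H_2: rank ker ∂_2 − rank ∂_3 = (5 − 5) − 0 = 0, and there is no ∂_3, so H_2 = 0.

H_2 ≅ 0.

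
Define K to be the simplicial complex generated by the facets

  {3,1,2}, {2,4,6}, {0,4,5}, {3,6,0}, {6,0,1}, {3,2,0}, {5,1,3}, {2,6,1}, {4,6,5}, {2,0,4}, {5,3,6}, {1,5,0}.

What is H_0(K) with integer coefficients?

Order the vertices as 0 < 1 < 2 < 3 < 4 < 5 < 6. Listing each simplex with vertices in this order, K has dimension 2 with simplices:

  0-simplices (7): [0], [1], [2], [3], [4], [5], [6]
  1-simplices (18): [0,1], [0,2], [0,3], [0,4], [0,5], [0,6], [1,2], [1,3], [1,5], [1,6], [2,3], [2,4], [2,6], [3,5], [3,6], [4,5], [4,6], [5,6]
  2-simplices (12): [0,1,5], [0,1,6], [0,2,3], [0,2,4], [0,3,6], [0,4,5], [1,2,3], [1,2,6], [1,3,5], [2,4,6], [3,5,6], [4,5,6]

giving chain groups C_0 ≅ Z^7, C_1 ≅ Z^18, C_2 ≅ Z^12.

The boundary map ∂_1: C_1 → C_0 is given by ∂[p,q] = [q] − [p].
This gives a 7×18 integer matrix of rank 6; reducing to Smith normal form yields diagonal entries (1,1,1,1,1,1).

∂_2: C_2 → C_1 maps a triangle to the signed sum of its edges. For instance
  ∂[2,4,6] = [4,6] − [2,6] + [2,4],
  ∂[0,4,5] = [4,5] − [0,5] + [0,4].
As a 18×12 matrix over Z this has rank 12, with invariant factors (1,1,1,1,1,1,1,1,1,1,1,2).

From H_k ≅ ker(∂_k) / im(∂_{k+1}) we obtain:

  H_0: rank C_0 − rank ∂_1 = 7 − 6 = 1, and the invariant factors of ∂_1 are all 1, so H_0 ≅ Z.

H_0 = Z.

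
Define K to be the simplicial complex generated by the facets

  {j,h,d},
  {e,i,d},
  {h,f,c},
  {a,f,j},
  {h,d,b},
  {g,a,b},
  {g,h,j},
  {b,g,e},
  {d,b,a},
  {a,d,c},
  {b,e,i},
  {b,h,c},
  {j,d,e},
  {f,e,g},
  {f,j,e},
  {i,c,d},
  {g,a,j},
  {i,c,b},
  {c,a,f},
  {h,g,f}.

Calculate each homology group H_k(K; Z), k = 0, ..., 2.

H_0 ≅ Z,  H_1 ≅ Z ⊕ Z/2,  H_2 = 0.

Take the total order a < b < c < d < e < f < g < h < i < j on the vertex set. Then K (dimension 2) consists of the simplices:

  0-simplices (10): a, b, c, d, e, f, g, h, i, j
  1-simplices (30): ab, ac, ad, af, ag, aj, bc, bd, be, bg, bh, bi, cd, cf, ch, ci, de, dh, di, dj, ef, eg, ei, ej, fg, fh, fj, gh, gj, hj
  2-simplices (20): abd, abg, acd, acf, afj, agj, bch, bci, bdh, beg, bei, cdi, cfh, dei, dej, dhj, efg, efj, fgh, ghj

Hence C_0 ≅ Z^10, C_1 ≅ Z^30, C_2 ≅ Z^20.

Boundary ∂_1: C_1 → C_0 maps an edge to its endpoints' difference, ∂[p,q] = q − p.
This gives a 10×30 integer matrix of rank 9; reducing to Smith normal form yields diagonal entries (1,1,1,1,1,1,1,1,1).

Boundary ∂_2: C_2 → C_1 sends each 2-simplex [p,q,r] to [q,r] − [p,r] + [p,q]. For instance
  ∂beg = eg − bg + be,
  ∂abg = bg − ag + ab.
The resulting 30×20 matrix has rank 20, and its Smith normal form has invariant factors (1,1,1,1,1,1,1,1,1,1,1,1,1,1,1,1,1,1,1,2).

From H_k ≅ ker(∂_k) / im(∂_{k+1}) we obtain:

  H_0: rank C_0 − rank ∂_1 = 10 − 9 = 1, and the invariant factors of ∂_1 are all 1, so H_0 ≅ Z.
  H_1: rank ker ∂_1 − rank ∂_2 = (30 − 9) − 20 = 1, and ∂_2 has invariant factor 2 > 1, so H_1 ≅ Z ⊕ Z/2.
  H_2: rank ker ∂_2 − rank ∂_3 = (20 − 20) − 0 = 0, and there is no ∂_3, so H_2 ≅ 0.

As a check, the Euler characteristic is 10 − 30 + 20 = 0, which agrees with 1 − 1 + 0 = 0.
(K is a triangulation of the Klein bottle.)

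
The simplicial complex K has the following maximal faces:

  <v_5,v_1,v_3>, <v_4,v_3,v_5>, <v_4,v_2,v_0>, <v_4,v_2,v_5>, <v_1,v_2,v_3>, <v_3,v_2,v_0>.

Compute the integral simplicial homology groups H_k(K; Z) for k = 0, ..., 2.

H_0 ≅ Z,  H_1 ≅ Z,  H_2 = 0.

Order the vertices as v_0 < v_1 < v_2 < v_3 < v_4 < v_5. Listing each simplex with vertices in this order, K has dimension 2 with simplices:

  0-simplices (6): [v_0], [v_1], [v_2], [v_3], [v_4], [v_5]
  1-simplices (12): [v_0,v_2], [v_0,v_3], [v_0,v_4], [v_1,v_2], [v_1,v_3], [v_1,v_5], [v_2,v_3], [v_2,v_4], [v_2,v_5], [v_3,v_4], [v_3,v_5], [v_4,v_5]
  2-simplices (6): [v_0,v_2,v_3], [v_0,v_2,v_4], [v_1,v_2,v_3], [v_1,v_3,v_5], [v_2,v_4,v_5], [v_3,v_4,v_5]

Hence C_0 ≅ Z^6, C_1 ≅ Z^12, C_2 ≅ Z^6.

∂_1: C_1 → C_0 maps an edge to its endpoints' difference, ∂[p,q] = q − p. For instance
  ∂[v_4,v_5] = [v_5] − [v_4].
This gives a 6×12 integer matrix of rank 5; reducing to Smith normal form yields diagonal entries (1,1,1,1,1).

The boundary map ∂_2: C_2 → C_1 sends each 2-simplex [p,q,r] to [q,r] − [p,r] + [p,q]. For instance
  ∂[v_2,v_4,v_5] = [v_4,v_5] − [v_2,v_5] + [v_2,v_4],
  ∂[v_0,v_2,v_3] = [v_2,v_3] − [v_0,v_3] + [v_0,v_2].
The 12×6 boundary matrix has rank 6 and Smith normal form diag(1,1,1,1,1,1).

Now H_k = ker ∂_k / im ∂_{k+1}, so:

  H_0: rank C_0 − rank ∂_1 = 6 − 5 = 1, and the invariant factors of ∂_1 are all 1, so H_0 ≅ Z.
  H_1: rank ker ∂_1 − rank ∂_2 = (12 − 5) − 6 = 1, and the invariant factors of ∂_2 are all 1, so H_1 ≅ Z.
  H_2: rank ker ∂_2 − rank ∂_3 = (6 − 6) − 0 = 0, and there is no ∂_3, so H_2 ≅ 0.

As a check, the Euler characteristic is 6 − 12 + 6 = 0, which agrees with 1 − 1 + 0 = 0.
(K is a triangulation of the cylinder S^1 x I.)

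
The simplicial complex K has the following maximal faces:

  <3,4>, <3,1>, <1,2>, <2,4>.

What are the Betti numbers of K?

Take the total order 1 < 2 < 3 < 4 on the vertex set. Then K (dimension 1) consists of the simplices:

  0-simplices (4): [1], [2], [3], [4]
  1-simplices (4): [1,2], [1,3], [2,4], [3,4]

giving chain groups C_0 ≅ Z^4, C_1 ≅ Z^4.

Boundary ∂_1: C_1 → C_0 sends each edge [p,q] (with p < q) to q − p. For instance
  ∂[2,4] = [4] − [2].
This gives a 4×4 integer matrix of rank 3; reducing to Smith normal form yields diagonal entries (1,1,1).

Now H_k = ker ∂_k / im ∂_{k+1}, so:

  H_0: rank C_0 − rank ∂_1 = 4 − 3 = 1, and the invariant factors of ∂_1 are all 1, so H_0 ≅ Z.
  H_1: rank ker ∂_1 − rank ∂_2 = (4 − 3) − 0 = 1, and there is no ∂_2, so H_1 ≅ Z.

Hence the Betti numbers are b_0 = 1, b_1 = 1.

b_0 = 1, b_1 = 1.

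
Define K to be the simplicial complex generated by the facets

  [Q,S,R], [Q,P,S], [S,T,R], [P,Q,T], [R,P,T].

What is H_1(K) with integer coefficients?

H_1 = Z.

Order the vertices as P < Q < R < S < T. Listing each simplex with vertices in this order, K has dimension 2 with simplices:

  0-simplices (5): P, Q, R, S, T
  1-simplices (10): PQ, PR, PS, PT, QR, QS, QT, RS, RT, ST
  2-simplices (5): PQS, PQT, PRT, QRS, RST

giving chain groups C_0 ≅ Z^5, C_1 ≅ Z^10, C_2 ≅ Z^5.

∂_1: C_1 → C_0 is given by ∂[p,q] = [q] − [p]. For instance
  ∂QS = S − Q.
The resulting 5×10 matrix has rank 4, and its Smith normal form has invariant factors (1,1,1,1).

Boundary ∂_2: C_2 → C_1 sends each 2-simplex [p,q,r] to [q,r] − [p,r] + [p,q]. For instance
  ∂QRS = RS − QS + QR,
  ∂PQS = QS − PS + PQ.
This gives a 10×5 integer matrix of rank 5; reducing to Smith normal form yields diagonal entries (1,1,1,1,1).

From H_k ≅ ker(∂_k) / im(∂_{k+1}) we obtain:

  H_1: rank ker ∂_1 − rank ∂_2 = (10 − 4) − 5 = 1, and the invariant factors of ∂_2 are all 1, so H_1 = Z.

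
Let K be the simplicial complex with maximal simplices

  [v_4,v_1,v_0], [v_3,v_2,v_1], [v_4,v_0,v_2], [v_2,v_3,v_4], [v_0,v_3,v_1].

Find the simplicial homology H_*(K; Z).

We work with the vertex ordering v_0 < v_1 < v_2 < v_3 < v_4. The simplices of K, each written with vertices in increasing order, are:

  0-simplices (5): [v_0], [v_1], [v_2], [v_3], [v_4]
  1-simplices (10): [v_0,v_1], [v_0,v_2], [v_0,v_3], [v_0,v_4], [v_1,v_2], [v_1,v_3], [v_1,v_4], [v_2,v_3], [v_2,v_4], [v_3,v_4]
  2-simplices (5): [v_0,v_1,v_3], [v_0,v_1,v_4], [v_0,v_2,v_4], [v_1,v_2,v_3], [v_2,v_3,v_4]

Hence C_0 ≅ Z^5, C_1 ≅ Z^10, C_2 ≅ Z^5.

Boundary ∂_1: C_1 → C_0 is given by ∂[p,q] = [q] − [p]. For instance
  ∂[v_3,v_4] = [v_4] − [v_3].
This gives a 5×10 integer matrix of rank 4; reducing to Smith normal form yields diagonal entries (1,1,1,1).

The boundary map ∂_2: C_2 → C_1 sends each 2-simplex [p,q,r] to [q,r] − [p,r] + [p,q]. For instance
  ∂[v_1,v_2,v_3] = [v_2,v_3] − [v_1,v_3] + [v_1,v_2],
  ∂[v_0,v_1,v_3] = [v_1,v_3] − [v_0,v_3] + [v_0,v_1].
The 10×5 boundary matrix has rank 5 and Smith normal form diag(1,1,1,1,1).

From H_k ≅ ker(∂_k) / im(∂_{k+1}) we obtain:

  H_0: rank C_0 − rank ∂_1 = 5 − 4 = 1, and the invariant factors of ∂_1 are all 1, so H_0 ≅ Z.
  H_1: rank ker ∂_1 − rank ∂_2 = (10 − 4) − 5 = 1, and the invariant factors of ∂_2 are all 1, so H_1 ≅ Z.
  H_2: rank ker ∂_2 − rank ∂_3 = (5 − 5) − 0 = 0, and there is no ∂_3, so H_2 ≅ 0.

As a check, the Euler characteristic is 5 − 10 + 5 = 0, which agrees with 1 − 1 + 0 = 0.

H_0 ≅ Z,  H_1 ≅ Z,  H_2 = 0.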